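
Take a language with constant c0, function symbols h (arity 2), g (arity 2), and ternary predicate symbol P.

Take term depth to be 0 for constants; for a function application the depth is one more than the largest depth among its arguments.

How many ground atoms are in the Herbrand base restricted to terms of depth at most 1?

First count ground terms of depth ≤ 1.
If N_k denotes the number of depth-≤k ground terms, the 1 constant gives N_0 = 1, and each function symbol of arity r contributes N_{k-1}^r new terms at level k: N_k = 1 + N_{k-1}^2 + N_{k-1}^2.
N_0 = 1
N_1 = 1 + 1^2 + 1^2 = 3
Explicitly: c0, h(c0, c0), g(c0, c0).
So |H| = 3.
For each predicate symbol, the number of ground atoms is |H| raised to its arity; summing:
  P: 3^3 = 27
Total ground atoms: 27.

27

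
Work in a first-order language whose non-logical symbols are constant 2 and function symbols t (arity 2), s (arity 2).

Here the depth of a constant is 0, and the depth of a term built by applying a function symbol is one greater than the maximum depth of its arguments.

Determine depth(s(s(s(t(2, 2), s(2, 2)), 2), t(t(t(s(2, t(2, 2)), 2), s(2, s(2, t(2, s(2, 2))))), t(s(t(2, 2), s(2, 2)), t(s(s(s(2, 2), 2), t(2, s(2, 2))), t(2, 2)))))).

depth(t(2, 2)) = 1 + max(0, 0) = 1
depth(s(2, 2)) = 1 + max(0, 0) = 1
depth(s(t(2, 2), s(2, 2))) = 1 + max(1, 1) = 2
depth(s(s(t(2, 2), s(2, 2)), 2)) = 1 + max(2, 0) = 3
depth(s(2, t(2, 2))) = 1 + max(0, 1) = 2
depth(t(s(2, t(2, 2)), 2)) = 1 + max(2, 0) = 3
depth(t(2, s(2, 2))) = 1 + max(0, 1) = 2
depth(s(2, t(2, s(2, 2)))) = 1 + max(0, 2) = 3
depth(s(2, s(2, t(2, s(2, 2))))) = 1 + max(0, 3) = 4
depth(t(t(s(2, t(2, 2)), 2), s(2, s(2, t(2, s(2, 2)))))) = 1 + max(3, 4) = 5
depth(s(s(2, 2), 2)) = 1 + max(1, 0) = 2
depth(s(s(s(2, 2), 2), t(2, s(2, 2)))) = 1 + max(2, 2) = 3
depth(t(s(s(s(2, 2), 2), t(2, s(2, 2))), t(2, 2))) = 1 + max(3, 1) = 4
depth(t(s(t(2, 2), s(2, 2)), t(s(s(s(2, 2), 2), t(2, s(2, 2))), t(2, 2)))) = 1 + max(2, 4) = 5
depth(t(t(t(s(2, t(2, 2)), 2), s(2, s(2, t(2, s(2, 2))))), t(s(t(2, 2), s(2, 2)), t(s(s(s(2, 2), 2), t(2, s(2, 2))), t(2, 2))))) = 1 + max(5, 5) = 6
depth(s(s(s(t(2, 2), s(2, 2)), 2), t(t(t(s(2, t(2, 2)), 2), s(2, s(2, t(2, s(2, 2))))), t(s(t(2, 2), s(2, 2)), t(s(s(s(2, 2), 2), t(2, s(2, 2))), t(2, 2)))))) = 1 + max(3, 6) = 7

7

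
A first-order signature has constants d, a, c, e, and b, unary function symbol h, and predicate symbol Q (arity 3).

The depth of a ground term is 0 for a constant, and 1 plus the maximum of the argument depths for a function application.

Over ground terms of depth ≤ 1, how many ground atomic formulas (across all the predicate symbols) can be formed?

1000

First count ground terms of depth ≤ 1.
Count level by level. With function symbols h/1, the terms of depth ≤ k are the 5 constants together with each function applied to depth-≤(k−1) tuples, so N_k = 5 + N_{k-1}.
N_0 = 5
N_1 = 5 + 5 = 10
Explicitly: d, a, c, e, b, h(d), h(a), h(c), h(e), h(b).
So |H| = 10.
Ground atoms are formed by filling each argument slot of a predicate with a term from H, so an r-ary predicate gives |H|^r atoms:
  Q: 10^3 = 1000
Total ground atoms: 1000.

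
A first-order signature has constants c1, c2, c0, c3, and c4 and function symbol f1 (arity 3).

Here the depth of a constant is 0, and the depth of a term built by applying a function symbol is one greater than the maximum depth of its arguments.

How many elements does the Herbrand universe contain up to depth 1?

130

Let N_k count ground terms of depth at most k. Each non-constant term of depth ≤ k is some function symbol applied to depth-≤(k−1) arguments, giving N_k = 5 + N_{k-1}^3.
N_0 = 5
N_1 = 5 + 5^3 = 130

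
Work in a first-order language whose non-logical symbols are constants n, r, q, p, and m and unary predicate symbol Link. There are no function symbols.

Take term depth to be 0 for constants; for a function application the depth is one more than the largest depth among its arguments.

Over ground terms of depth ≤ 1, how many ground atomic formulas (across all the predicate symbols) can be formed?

First count ground terms of depth ≤ 1.
With no function symbols every ground term is a constant, so there are exactly 5 ground terms at every depth bound.
N_0 = 5
N_1 = 5
Explicitly: n, r, q, p, m.
So |H| = 5.
Each predicate of arity r yields |H|^r ground atoms (one per choice of an r-tuple from H):
  Link: 5
Total ground atoms: 5.

5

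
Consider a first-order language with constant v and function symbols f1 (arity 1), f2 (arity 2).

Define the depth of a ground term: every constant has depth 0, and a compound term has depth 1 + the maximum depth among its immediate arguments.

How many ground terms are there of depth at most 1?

3

Let N_k count ground terms of depth at most k. Each non-constant term of depth ≤ k is some function symbol applied to depth-≤(k−1) arguments, giving N_k = 1 + N_{k-1} + N_{k-1}^2.
N_0 = 1
N_1 = 1 + 1 + 1^2 = 3
Explicitly: v, f1(v), f2(v, v).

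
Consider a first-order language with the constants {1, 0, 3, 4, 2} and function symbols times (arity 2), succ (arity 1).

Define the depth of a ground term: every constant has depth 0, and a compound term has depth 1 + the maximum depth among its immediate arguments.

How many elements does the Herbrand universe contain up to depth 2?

Let N_k count ground terms of depth at most k. Each non-constant term of depth ≤ k is some function symbol applied to depth-≤(k−1) arguments, giving N_k = 5 + N_{k-1}^2 + N_{k-1}.
N_0 = 5
N_1 = 5 + 5^2 + 5 = 35
N_2 = 5 + 35^2 + 35 = 1265

1265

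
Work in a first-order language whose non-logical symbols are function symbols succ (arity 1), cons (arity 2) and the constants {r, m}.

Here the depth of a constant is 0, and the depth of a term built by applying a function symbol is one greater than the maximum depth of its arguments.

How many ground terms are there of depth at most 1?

Count level by level. With function symbols succ/1, cons/2, the terms of depth ≤ k are the 2 constants together with each function applied to depth-≤(k−1) tuples, so N_k = 2 + N_{k-1} + N_{k-1}^2.
N_0 = 2
N_1 = 2 + 2 + 2^2 = 8

8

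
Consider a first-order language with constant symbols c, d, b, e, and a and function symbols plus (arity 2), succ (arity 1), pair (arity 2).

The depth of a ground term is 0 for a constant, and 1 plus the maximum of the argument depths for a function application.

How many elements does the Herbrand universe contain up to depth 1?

Let N_k = |{terms of depth ≤ k}|. Then N_0 = 5 and N_k = 5 + N_{k-1}^2 + N_{k-1} + N_{k-1}^2 for k ≥ 1 (one summand per function symbol, arity giving the exponent).
N_0 = 5
N_1 = 5 + 5^2 + 5 + 5^2 = 60

60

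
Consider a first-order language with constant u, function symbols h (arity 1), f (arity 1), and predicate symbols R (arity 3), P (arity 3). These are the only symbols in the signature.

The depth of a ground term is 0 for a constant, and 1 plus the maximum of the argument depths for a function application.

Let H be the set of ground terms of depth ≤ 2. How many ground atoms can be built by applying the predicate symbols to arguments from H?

686

First count ground terms of depth ≤ 2.
If N_k denotes the number of depth-≤k ground terms, the 1 constant gives N_0 = 1, and each function symbol of arity r contributes N_{k-1}^r new terms at level k: N_k = 1 + N_{k-1} + N_{k-1}.
N_0 = 1
N_1 = 1 + 1 + 1 = 3
N_2 = 1 + 3 + 3 = 7
So |H| = 7.
For each predicate symbol, the number of ground atoms is |H| raised to its arity; summing:
  R: 7^3 = 343;  P: 7^3 = 343
Total ground atoms: 343 + 343 = 686.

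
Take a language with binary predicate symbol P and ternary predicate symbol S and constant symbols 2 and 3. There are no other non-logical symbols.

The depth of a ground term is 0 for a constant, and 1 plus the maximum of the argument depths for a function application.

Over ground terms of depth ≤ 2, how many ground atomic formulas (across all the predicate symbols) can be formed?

12

First count ground terms of depth ≤ 2.
With no function symbols every ground term is a constant, so there are exactly 2 ground terms at every depth bound.
N_0 = 2
N_1 = 2
N_2 = 2
Explicitly: 2, 3.
So |H| = 2.
Ground atoms are formed by filling each argument slot of a predicate with a term from H, so an r-ary predicate gives |H|^r atoms:
  P: 2^2 = 4;  S: 2^3 = 8
Total ground atoms: 4 + 8 = 12.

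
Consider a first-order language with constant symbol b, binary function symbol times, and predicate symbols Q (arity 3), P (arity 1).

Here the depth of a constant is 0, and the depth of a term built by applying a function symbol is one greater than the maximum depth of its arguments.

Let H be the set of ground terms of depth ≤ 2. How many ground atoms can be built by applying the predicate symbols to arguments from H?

First count ground terms of depth ≤ 2.
If N_k denotes the number of depth-≤k ground terms, the 1 constant gives N_0 = 1, and each function symbol of arity r contributes N_{k-1}^r new terms at level k: N_k = 1 + N_{k-1}^2.
N_0 = 1
N_1 = 1 + 1^2 = 2
N_2 = 1 + 2^2 = 5
So |H| = 5.
A ground atom is a predicate applied to a tuple of terms from H, so the count is the sum over predicates of |H|^arity:
  Q: 5^3 = 125;  P: 5
Total ground atoms: 125 + 5 = 130.

130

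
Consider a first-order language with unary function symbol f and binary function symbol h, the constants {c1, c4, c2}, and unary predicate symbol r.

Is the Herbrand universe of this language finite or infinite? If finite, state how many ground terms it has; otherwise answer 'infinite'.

The signature has at least one function symbol (f, arity 1) and at least one constant (c1).
Iterating f gives infinitely many distinct ground terms: c1, f(c1), f(f(c1)), ...
So the Herbrand universe is infinite.

infinite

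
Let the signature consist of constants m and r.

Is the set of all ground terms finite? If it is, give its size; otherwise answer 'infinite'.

There are no function symbols, so every ground term is one of the 2 constants.
The Herbrand universe is {m, r}, which is finite with 2 elements.

2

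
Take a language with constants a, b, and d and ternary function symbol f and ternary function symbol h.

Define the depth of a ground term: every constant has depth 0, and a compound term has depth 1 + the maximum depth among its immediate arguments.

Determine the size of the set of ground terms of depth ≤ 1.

If N_k denotes the number of depth-≤k ground terms, the 3 constants give N_0 = 3, and each function symbol of arity r contributes N_{k-1}^r new terms at level k: N_k = 3 + N_{k-1}^3 + N_{k-1}^3.
N_0 = 3
N_1 = 3 + 3^3 + 3^3 = 57

57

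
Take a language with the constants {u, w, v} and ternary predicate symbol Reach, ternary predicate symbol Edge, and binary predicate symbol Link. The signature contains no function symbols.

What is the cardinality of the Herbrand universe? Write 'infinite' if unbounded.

3

There are no function symbols, so every ground term is one of the 3 constants.
The Herbrand universe is {u, w, v}, which is finite with 3 elements.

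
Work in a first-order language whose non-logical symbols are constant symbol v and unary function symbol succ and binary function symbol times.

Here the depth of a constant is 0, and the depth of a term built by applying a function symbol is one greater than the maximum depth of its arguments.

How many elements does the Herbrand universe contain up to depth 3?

183

Write N_k for the number of ground terms of depth ≤ k. A term of depth ≤ k is either a constant or a function symbol applied to arguments of depth ≤ k−1, so N_k = 1 + N_{k-1} + N_{k-1}^2.
N_0 = 1
N_1 = 1 + 1 + 1^2 = 3
N_2 = 1 + 3 + 3^2 = 13
N_3 = 1 + 13 + 13^2 = 183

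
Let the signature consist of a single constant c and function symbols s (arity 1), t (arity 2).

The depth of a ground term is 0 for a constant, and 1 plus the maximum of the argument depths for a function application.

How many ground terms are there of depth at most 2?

Count level by level. With function symbols s/1, t/2, the terms of depth ≤ k are the 1 constant together with each function applied to depth-≤(k−1) tuples, so N_k = 1 + N_{k-1} + N_{k-1}^2.
N_0 = 1
N_1 = 1 + 1 + 1^2 = 3
N_2 = 1 + 3 + 3^2 = 13

13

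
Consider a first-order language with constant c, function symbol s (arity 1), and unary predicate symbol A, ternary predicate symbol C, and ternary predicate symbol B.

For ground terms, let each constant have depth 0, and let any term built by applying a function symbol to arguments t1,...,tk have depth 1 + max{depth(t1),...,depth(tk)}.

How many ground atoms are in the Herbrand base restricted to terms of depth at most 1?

First count ground terms of depth ≤ 1.
Write N_k for the number of ground terms of depth ≤ k. A term of depth ≤ k is either a constant or a function symbol applied to arguments of depth ≤ k−1, so N_k = 1 + N_{k-1}.
N_0 = 1
N_1 = 1 + 1 = 2
Explicitly: c, s(c).
So |H| = 2.
Ground atoms are formed by filling each argument slot of a predicate with a term from H, so an r-ary predicate gives |H|^r atoms:
  A: 2;  C: 2^3 = 8;  B: 2^3 = 8
Total ground atoms: 2 + 8 + 8 = 18.

18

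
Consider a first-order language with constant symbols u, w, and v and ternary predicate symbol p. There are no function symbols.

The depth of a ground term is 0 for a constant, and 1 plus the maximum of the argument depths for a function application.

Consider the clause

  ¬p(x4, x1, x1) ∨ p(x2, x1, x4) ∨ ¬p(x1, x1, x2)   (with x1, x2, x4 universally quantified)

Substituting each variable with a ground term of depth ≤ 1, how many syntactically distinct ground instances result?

27

Ground terms of depth ≤ 1:
  With no function symbols every ground term is a constant, so there are exactly 3 ground terms at every depth bound.
  N_0 = 3
  N_1 = 3
  Explicitly: u, w, v.
So there are 3 ground terms available for substitution.
The clause has 3 distinct variables (x1, x2, x4), each appearing in the body. In the free term algebra distinct substitutions yield syntactically distinct ground instances.
Number of ground instances = 3^3 = 27.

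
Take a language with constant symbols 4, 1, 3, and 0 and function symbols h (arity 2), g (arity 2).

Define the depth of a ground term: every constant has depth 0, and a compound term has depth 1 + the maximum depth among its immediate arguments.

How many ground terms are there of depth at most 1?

36

Let N_k = |{terms of depth ≤ k}|. Then N_0 = 4 and N_k = 4 + N_{k-1}^2 + N_{k-1}^2 for k ≥ 1 (one summand per function symbol, arity giving the exponent).
N_0 = 4
N_1 = 4 + 4^2 + 4^2 = 36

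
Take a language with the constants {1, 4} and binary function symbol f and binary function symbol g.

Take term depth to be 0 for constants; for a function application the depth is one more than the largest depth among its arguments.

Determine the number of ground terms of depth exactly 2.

192

Write N_k for the number of ground terms of depth ≤ k. A term of depth ≤ k is either a constant or a function symbol applied to arguments of depth ≤ k−1, so N_k = 2 + N_{k-1}^2 + N_{k-1}^2.
N_0 = 2
N_1 = 2 + 2^2 + 2^2 = 10
N_2 = 2 + 10^2 + 10^2 = 202
Terms of depth exactly 2: N_2 − N_1 = 202 − 10 = 192.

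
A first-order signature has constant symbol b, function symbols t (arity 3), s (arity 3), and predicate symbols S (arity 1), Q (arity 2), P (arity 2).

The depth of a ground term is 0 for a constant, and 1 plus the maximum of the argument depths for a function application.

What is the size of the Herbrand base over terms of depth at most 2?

6105

First count ground terms of depth ≤ 2.
Count level by level. With function symbols t/3, s/3, the terms of depth ≤ k are the 1 constant together with each function applied to depth-≤(k−1) tuples, so N_k = 1 + N_{k-1}^3 + N_{k-1}^3.
N_0 = 1
N_1 = 1 + 1^3 + 1^3 = 3
N_2 = 1 + 3^3 + 3^3 = 55
So |H| = 55.
Ground atoms are formed by filling each argument slot of a predicate with a term from H, so an r-ary predicate gives |H|^r atoms:
  S: 55;  Q: 55^2 = 3025;  P: 55^2 = 3025
Total ground atoms: 55 + 3025 + 3025 = 6105.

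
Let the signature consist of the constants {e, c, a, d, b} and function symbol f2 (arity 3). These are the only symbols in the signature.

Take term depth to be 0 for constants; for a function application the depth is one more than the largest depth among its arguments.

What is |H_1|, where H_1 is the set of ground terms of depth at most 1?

Let N_k = |{terms of depth ≤ k}|. Then N_0 = 5 and N_k = 5 + N_{k-1}^3 for k ≥ 1 (one summand per function symbol, arity giving the exponent).
N_0 = 5
N_1 = 5 + 5^3 = 130

130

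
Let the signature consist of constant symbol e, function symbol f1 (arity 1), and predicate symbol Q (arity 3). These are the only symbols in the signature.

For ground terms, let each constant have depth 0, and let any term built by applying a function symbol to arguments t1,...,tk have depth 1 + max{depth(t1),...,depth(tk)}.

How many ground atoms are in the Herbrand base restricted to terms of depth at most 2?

First count ground terms of depth ≤ 2.
Write N_k for the number of ground terms of depth ≤ k. A term of depth ≤ k is either a constant or a function symbol applied to arguments of depth ≤ k−1, so N_k = 1 + N_{k-1}.
N_0 = 1
N_1 = 1 + 1 = 2
N_2 = 1 + 2 = 3
So |H| = 3.
Each predicate of arity r yields |H|^r ground atoms (one per choice of an r-tuple from H):
  Q: 3^3 = 27
Total ground atoms: 27.

27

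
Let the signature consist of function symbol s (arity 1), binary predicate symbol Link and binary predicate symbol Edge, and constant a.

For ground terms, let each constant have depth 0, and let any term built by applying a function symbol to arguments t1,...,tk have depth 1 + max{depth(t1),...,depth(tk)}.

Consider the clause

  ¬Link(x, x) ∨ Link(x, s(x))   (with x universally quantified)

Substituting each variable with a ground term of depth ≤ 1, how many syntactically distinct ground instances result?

2

Ground terms of depth ≤ 1:
  If N_k denotes the number of depth-≤k ground terms, the 1 constant gives N_0 = 1, and each function symbol of arity r contributes N_{k-1}^r new terms at level k: N_k = 1 + N_{k-1}.
  N_0 = 1
  N_1 = 1 + 1 = 2
  Explicitly: a, s(a).
So there are 2 ground terms available for substitution.
The clause has 1 distinct variable (x), which appears in the body. In the free term algebra distinct substitutions yield syntactically distinct ground instances.
Number of ground instances = 2.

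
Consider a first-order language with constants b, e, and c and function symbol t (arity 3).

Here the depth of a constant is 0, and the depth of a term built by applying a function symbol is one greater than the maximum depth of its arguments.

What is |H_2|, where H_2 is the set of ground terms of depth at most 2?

Let N_k count ground terms of depth at most k. Each non-constant term of depth ≤ k is some function symbol applied to depth-≤(k−1) arguments, giving N_k = 3 + N_{k-1}^3.
N_0 = 3
N_1 = 3 + 3^3 = 30
N_2 = 3 + 30^3 = 27003

27003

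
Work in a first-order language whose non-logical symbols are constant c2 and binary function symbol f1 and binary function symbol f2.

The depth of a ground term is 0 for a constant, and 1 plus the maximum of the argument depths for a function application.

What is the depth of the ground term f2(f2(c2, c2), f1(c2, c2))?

depth(f2(c2, c2)) = 1 + max(0, 0) = 1
depth(f1(c2, c2)) = 1 + max(0, 0) = 1
depth(f2(f2(c2, c2), f1(c2, c2))) = 1 + max(1, 1) = 2

2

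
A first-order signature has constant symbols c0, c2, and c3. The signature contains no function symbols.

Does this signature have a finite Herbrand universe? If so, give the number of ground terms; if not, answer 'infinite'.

3

There are no function symbols, so every ground term is one of the 3 constants.
The Herbrand universe is {c0, c2, c3}, which is finite with 3 elements.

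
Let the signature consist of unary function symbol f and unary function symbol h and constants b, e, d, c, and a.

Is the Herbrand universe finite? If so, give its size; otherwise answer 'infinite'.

infinite

The signature has at least one function symbol (f, arity 1) and at least one constant (b).
Iterating f gives infinitely many distinct ground terms: b, f(b), f(f(b)), ...
So the Herbrand universe is infinite.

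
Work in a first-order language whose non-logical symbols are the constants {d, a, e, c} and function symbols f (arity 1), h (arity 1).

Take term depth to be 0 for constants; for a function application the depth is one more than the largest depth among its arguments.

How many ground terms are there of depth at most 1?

12

Let N_k count ground terms of depth at most k. Each non-constant term of depth ≤ k is some function symbol applied to depth-≤(k−1) arguments, giving N_k = 4 + N_{k-1} + N_{k-1}.
N_0 = 4
N_1 = 4 + 4 + 4 = 12
Explicitly: d, a, e, c, f(d), f(a), f(e), f(c), h(d), h(a), h(e), h(c).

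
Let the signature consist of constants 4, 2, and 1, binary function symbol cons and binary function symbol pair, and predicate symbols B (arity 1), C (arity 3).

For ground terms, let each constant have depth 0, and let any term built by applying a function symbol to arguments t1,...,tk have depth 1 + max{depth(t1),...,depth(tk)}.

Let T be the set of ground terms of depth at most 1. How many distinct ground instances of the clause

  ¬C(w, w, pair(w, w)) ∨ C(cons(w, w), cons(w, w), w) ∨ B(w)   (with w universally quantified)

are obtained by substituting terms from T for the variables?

21

Ground terms of depth ≤ 1:
  Let N_k = |{terms of depth ≤ k}|. Then N_0 = 3 and N_k = 3 + N_{k-1}^2 + N_{k-1}^2 for k ≥ 1 (one summand per function symbol, arity giving the exponent).
  N_0 = 3
  N_1 = 3 + 3^2 + 3^2 = 21
So there are 21 ground terms available for substitution.
The body mentions the single quantified variable w; since ground terms form a free algebra, no two substitutions collapse to the same formula.
Number of ground instances = 21.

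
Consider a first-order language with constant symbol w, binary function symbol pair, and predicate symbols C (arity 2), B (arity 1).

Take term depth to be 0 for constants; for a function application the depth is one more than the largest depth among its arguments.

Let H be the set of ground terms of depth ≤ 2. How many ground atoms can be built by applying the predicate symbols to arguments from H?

First count ground terms of depth ≤ 2.
Let N_k = |{terms of depth ≤ k}|. Then N_0 = 1 and N_k = 1 + N_{k-1}^2 for k ≥ 1 (one summand per function symbol, arity giving the exponent).
N_0 = 1
N_1 = 1 + 1^2 = 2
N_2 = 1 + 2^2 = 5
So |H| = 5.
Each predicate of arity r yields |H|^r ground atoms (one per choice of an r-tuple from H):
  C: 5^2 = 25;  B: 5
Total ground atoms: 25 + 5 = 30.

30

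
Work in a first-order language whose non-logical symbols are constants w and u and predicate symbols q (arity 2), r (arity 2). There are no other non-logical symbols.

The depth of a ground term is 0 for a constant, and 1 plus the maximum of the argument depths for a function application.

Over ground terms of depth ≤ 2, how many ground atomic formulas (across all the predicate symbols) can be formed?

8

First count ground terms of depth ≤ 2.
With no function symbols every ground term is a constant, so there are exactly 2 ground terms at every depth bound.
N_0 = 2
N_1 = 2
N_2 = 2
So |H| = 2.
For each predicate symbol, the number of ground atoms is |H| raised to its arity; summing:
  q: 2^2 = 4;  r: 2^2 = 4
Total ground atoms: 4 + 4 = 8.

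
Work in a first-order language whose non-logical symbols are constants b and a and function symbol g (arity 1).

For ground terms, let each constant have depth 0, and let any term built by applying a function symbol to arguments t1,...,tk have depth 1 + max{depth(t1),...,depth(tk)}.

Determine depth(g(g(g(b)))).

depth(g(b)) = 1 + depth(b) = 1 + 0 = 1
depth(g(g(b))) = 1 + depth(g(b)) = 1 + 1 = 2
depth(g(g(g(b)))) = 1 + depth(g(g(b))) = 1 + 2 = 3

3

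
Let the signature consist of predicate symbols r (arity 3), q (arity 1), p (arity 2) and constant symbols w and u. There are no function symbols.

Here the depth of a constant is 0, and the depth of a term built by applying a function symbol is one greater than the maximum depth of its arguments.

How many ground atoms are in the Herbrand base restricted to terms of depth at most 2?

First count ground terms of depth ≤ 2.
With no function symbols every ground term is a constant, so there are exactly 2 ground terms at every depth bound.
N_0 = 2
N_1 = 2
N_2 = 2
Explicitly: w, u.
So |H| = 2.
Ground atoms are formed by filling each argument slot of a predicate with a term from H, so an r-ary predicate gives |H|^r atoms:
  r: 2^3 = 8;  q: 2;  p: 2^2 = 4
Total ground atoms: 8 + 2 + 4 = 14.

14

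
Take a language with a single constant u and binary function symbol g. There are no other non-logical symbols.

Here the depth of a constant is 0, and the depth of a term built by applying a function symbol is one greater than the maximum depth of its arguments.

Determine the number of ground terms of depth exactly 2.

3

Let N_k count ground terms of depth at most k. Each non-constant term of depth ≤ k is some function symbol applied to depth-≤(k−1) arguments, giving N_k = 1 + N_{k-1}^2.
N_0 = 1
N_1 = 1 + 1^2 = 2
N_2 = 1 + 2^2 = 5
Terms of depth exactly 2: N_2 − N_1 = 5 − 2 = 3.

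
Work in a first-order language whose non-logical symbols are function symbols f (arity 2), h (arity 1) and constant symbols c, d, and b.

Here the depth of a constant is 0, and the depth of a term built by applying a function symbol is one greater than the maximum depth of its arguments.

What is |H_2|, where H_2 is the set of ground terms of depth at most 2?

Let N_k = |{terms of depth ≤ k}|. Then N_0 = 3 and N_k = 3 + N_{k-1}^2 + N_{k-1} for k ≥ 1 (one summand per function symbol, arity giving the exponent).
N_0 = 3
N_1 = 3 + 3^2 + 3 = 15
N_2 = 3 + 15^2 + 15 = 243

243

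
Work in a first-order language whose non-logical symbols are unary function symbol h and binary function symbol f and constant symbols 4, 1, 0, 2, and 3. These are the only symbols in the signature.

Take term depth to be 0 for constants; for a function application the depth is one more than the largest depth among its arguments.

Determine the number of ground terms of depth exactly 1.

Let N_k = |{terms of depth ≤ k}|. Then N_0 = 5 and N_k = 5 + N_{k-1} + N_{k-1}^2 for k ≥ 1 (one summand per function symbol, arity giving the exponent).
N_0 = 5
N_1 = 5 + 5 + 5^2 = 35
Terms of depth exactly 1: N_1 − N_0 = 35 − 5 = 30.

30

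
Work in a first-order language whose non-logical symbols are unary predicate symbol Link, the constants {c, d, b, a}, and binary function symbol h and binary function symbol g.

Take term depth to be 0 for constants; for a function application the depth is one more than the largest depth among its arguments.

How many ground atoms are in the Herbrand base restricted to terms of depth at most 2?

2596

First count ground terms of depth ≤ 2.
If N_k denotes the number of depth-≤k ground terms, the 4 constants give N_0 = 4, and each function symbol of arity r contributes N_{k-1}^r new terms at level k: N_k = 4 + N_{k-1}^2 + N_{k-1}^2.
N_0 = 4
N_1 = 4 + 4^2 + 4^2 = 36
N_2 = 4 + 36^2 + 36^2 = 2596
So |H| = 2596.
Each predicate of arity r yields |H|^r ground atoms (one per choice of an r-tuple from H):
  Link: 2596
Total ground atoms: 2596.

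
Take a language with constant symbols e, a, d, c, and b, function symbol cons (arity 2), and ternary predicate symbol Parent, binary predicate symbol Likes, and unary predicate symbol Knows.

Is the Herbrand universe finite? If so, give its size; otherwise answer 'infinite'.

The signature has at least one function symbol (cons, arity 2) and at least one constant (e).
Iterating cons gives infinitely many distinct ground terms: e, cons(e, e), cons(cons(e, e), cons(e, e)), ...
So the Herbrand universe is infinite.

infinite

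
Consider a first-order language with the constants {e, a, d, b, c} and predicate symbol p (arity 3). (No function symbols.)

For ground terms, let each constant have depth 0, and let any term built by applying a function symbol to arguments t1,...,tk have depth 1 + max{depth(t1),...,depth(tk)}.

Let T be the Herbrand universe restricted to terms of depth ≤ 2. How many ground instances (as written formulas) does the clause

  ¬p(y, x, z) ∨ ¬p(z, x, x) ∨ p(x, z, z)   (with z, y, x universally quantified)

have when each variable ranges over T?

Ground terms of depth ≤ 2:
  With no function symbols every ground term is a constant, so there are exactly 5 ground terms at every depth bound.
  N_0 = 5
  N_1 = 5
  N_2 = 5
  Explicitly: e, a, d, b, c.
So there are 5 ground terms available for substitution.
Each of z, y, x ranges independently over the available ground terms, and distinct assignments produce distinct instances.
Number of ground instances = 5^3 = 125.

125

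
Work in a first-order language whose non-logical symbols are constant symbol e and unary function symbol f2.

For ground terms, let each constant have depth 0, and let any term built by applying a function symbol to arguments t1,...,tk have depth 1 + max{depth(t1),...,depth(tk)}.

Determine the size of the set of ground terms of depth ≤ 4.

Let N_k = |{terms of depth ≤ k}|. Then N_0 = 1 and N_k = 1 + N_{k-1} for k ≥ 1 (one summand per function symbol, arity giving the exponent).
N_0 = 1
N_1 = 1 + 1 = 2
N_2 = 1 + 2 = 3
N_3 = 1 + 3 = 4
N_4 = 1 + 4 = 5
Explicitly: e, f2(e), f2(f2(e)), f2(f2(f2(e))), f2(f2(f2(f2(e)))).

5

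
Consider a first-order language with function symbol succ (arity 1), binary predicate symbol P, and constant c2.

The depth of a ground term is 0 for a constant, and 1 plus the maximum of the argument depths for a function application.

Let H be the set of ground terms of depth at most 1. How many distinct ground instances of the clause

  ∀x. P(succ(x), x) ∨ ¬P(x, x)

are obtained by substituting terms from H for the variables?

Ground terms of depth ≤ 1:
  Let N_k = |{terms of depth ≤ k}|. Then N_0 = 1 and N_k = 1 + N_{k-1} for k ≥ 1 (one summand per function symbol, arity giving the exponent).
  N_0 = 1
  N_1 = 1 + 1 = 2
  Explicitly: c2, succ(c2).
So there are 2 ground terms available for substitution.
The clause has 1 distinct variable (x), which appears in the body. In the free term algebra distinct substitutions yield syntactically distinct ground instances.
Number of ground instances = 2.

2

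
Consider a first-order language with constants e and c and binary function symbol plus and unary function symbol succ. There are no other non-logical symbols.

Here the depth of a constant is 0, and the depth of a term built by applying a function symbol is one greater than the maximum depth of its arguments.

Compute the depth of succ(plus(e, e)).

depth(plus(e, e)) = 1 + max(0, 0) = 1
depth(succ(plus(e, e))) = 1 + depth(plus(e, e)) = 1 + 1 = 2

2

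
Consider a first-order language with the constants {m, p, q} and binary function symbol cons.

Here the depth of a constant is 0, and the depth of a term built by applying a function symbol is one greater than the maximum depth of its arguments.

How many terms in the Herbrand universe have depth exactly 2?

135

Write N_k for the number of ground terms of depth ≤ k. A term of depth ≤ k is either a constant or a function symbol applied to arguments of depth ≤ k−1, so N_k = 3 + N_{k-1}^2.
N_0 = 3
N_1 = 3 + 3^2 = 12
N_2 = 3 + 12^2 = 147
Terms of depth exactly 2: N_2 − N_1 = 147 − 12 = 135.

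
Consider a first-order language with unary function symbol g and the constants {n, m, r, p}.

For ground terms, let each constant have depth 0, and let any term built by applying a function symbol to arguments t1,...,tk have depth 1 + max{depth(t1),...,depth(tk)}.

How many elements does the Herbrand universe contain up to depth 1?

8

Let N_k = |{terms of depth ≤ k}|. Then N_0 = 4 and N_k = 4 + N_{k-1} for k ≥ 1 (one summand per function symbol, arity giving the exponent).
N_0 = 4
N_1 = 4 + 4 = 8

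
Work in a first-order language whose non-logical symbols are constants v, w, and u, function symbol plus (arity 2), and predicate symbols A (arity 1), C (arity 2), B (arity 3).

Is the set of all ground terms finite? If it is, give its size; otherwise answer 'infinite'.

infinite

The signature has at least one function symbol (plus, arity 2) and at least one constant (v).
Iterating plus gives infinitely many distinct ground terms: v, plus(v, v), plus(plus(v, v), plus(v, v)), ...
So the Herbrand universe is infinite.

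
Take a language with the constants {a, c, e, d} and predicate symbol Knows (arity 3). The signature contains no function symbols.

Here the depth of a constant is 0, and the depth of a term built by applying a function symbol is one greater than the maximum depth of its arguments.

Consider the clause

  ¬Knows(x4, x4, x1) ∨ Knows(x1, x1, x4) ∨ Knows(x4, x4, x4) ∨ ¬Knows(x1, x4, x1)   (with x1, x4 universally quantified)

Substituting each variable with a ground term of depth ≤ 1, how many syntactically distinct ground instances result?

Ground terms of depth ≤ 1:
  With no function symbols every ground term is a constant, so there are exactly 4 ground terms at every depth bound.
  N_0 = 4
  N_1 = 4
So there are 4 ground terms available for substitution.
The clause has 2 distinct variables (x1, x4), each appearing in the body. In the free term algebra distinct substitutions yield syntactically distinct ground instances.
Number of ground instances = 4^2 = 16.

16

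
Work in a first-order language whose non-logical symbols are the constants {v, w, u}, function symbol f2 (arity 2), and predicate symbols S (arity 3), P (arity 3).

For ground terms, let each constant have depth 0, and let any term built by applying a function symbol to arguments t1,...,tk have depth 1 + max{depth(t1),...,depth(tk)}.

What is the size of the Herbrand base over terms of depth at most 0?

First count ground terms of depth ≤ 0.
Count level by level. With function symbols f2/2, the terms of depth ≤ k are the 3 constants together with each function applied to depth-≤(k−1) tuples, so N_k = 3 + N_{k-1}^2.
N_0 = 3
So |H| = 3.
Each predicate of arity r yields |H|^r ground atoms (one per choice of an r-tuple from H):
  S: 3^3 = 27;  P: 3^3 = 27
Total ground atoms: 27 + 27 = 54.

54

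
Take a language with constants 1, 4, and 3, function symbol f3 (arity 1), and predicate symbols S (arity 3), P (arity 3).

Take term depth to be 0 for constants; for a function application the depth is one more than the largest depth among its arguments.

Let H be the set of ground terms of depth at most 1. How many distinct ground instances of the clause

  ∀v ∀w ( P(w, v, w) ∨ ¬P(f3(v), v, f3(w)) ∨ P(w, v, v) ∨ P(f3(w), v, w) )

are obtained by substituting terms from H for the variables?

36

Ground terms of depth ≤ 1:
  Let N_k = |{terms of depth ≤ k}|. Then N_0 = 3 and N_k = 3 + N_{k-1} for k ≥ 1 (one summand per function symbol, arity giving the exponent).
  N_0 = 3
  N_1 = 3 + 3 = 6
  Explicitly: 1, 4, 3, f3(1), f3(4), f3(3).
So there are 6 ground terms available for substitution.
There are 2 variables to instantiate (v, w), each occurring in at least one literal, so different choices give different ground instances.
Number of ground instances = 6^2 = 36.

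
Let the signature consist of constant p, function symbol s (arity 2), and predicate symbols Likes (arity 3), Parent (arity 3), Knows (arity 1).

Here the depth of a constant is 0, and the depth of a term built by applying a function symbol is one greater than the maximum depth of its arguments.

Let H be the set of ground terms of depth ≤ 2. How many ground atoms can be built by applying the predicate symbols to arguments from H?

First count ground terms of depth ≤ 2.
Write N_k for the number of ground terms of depth ≤ k. A term of depth ≤ k is either a constant or a function symbol applied to arguments of depth ≤ k−1, so N_k = 1 + N_{k-1}^2.
N_0 = 1
N_1 = 1 + 1^2 = 2
N_2 = 1 + 2^2 = 5
So |H| = 5.
Ground atoms are formed by filling each argument slot of a predicate with a term from H, so an r-ary predicate gives |H|^r atoms:
  Likes: 5^3 = 125;  Parent: 5^3 = 125;  Knows: 5
Total ground atoms: 125 + 125 + 5 = 255.

255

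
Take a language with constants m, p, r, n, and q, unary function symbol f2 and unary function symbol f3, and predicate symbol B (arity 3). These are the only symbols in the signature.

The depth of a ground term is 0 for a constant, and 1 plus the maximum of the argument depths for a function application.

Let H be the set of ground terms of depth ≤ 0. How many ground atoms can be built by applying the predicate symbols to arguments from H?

First count ground terms of depth ≤ 0.
Count level by level. With function symbols f2/1, f3/1, the terms of depth ≤ k are the 5 constants together with each function applied to depth-≤(k−1) tuples, so N_k = 5 + N_{k-1} + N_{k-1}.
N_0 = 5
Explicitly: m, p, r, n, q.
So |H| = 5.
Each predicate of arity r yields |H|^r ground atoms (one per choice of an r-tuple from H):
  B: 5^3 = 125
Total ground atoms: 125.

125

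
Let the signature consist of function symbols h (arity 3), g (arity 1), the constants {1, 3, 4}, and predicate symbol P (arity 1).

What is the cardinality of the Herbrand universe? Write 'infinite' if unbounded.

infinite

The signature has at least one function symbol (h, arity 3) and at least one constant (1).
Iterating h gives infinitely many distinct ground terms: 1, h(1, 1, 1), h(h(1, 1, 1), h(1, 1, 1), h(1, 1, 1)), ...
So the Herbrand universe is infinite.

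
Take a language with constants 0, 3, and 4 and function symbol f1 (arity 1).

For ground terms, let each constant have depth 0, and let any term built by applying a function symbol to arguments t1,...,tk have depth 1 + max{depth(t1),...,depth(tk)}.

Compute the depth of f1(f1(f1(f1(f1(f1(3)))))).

depth(f1(3)) = 1 + depth(3) = 1 + 0 = 1
depth(f1(f1(3))) = 1 + depth(f1(3)) = 1 + 1 = 2
depth(f1(f1(f1(3)))) = 1 + depth(f1(f1(3))) = 1 + 2 = 3
depth(f1(f1(f1(f1(3))))) = 1 + depth(f1(f1(f1(3)))) = 1 + 3 = 4
depth(f1(f1(f1(f1(f1(3)))))) = 1 + depth(f1(f1(f1(f1(3))))) = 1 + 4 = 5
depth(f1(f1(f1(f1(f1(f1(3))))))) = 1 + depth(f1(f1(f1(f1(f1(3)))))) = 1 + 5 = 6

6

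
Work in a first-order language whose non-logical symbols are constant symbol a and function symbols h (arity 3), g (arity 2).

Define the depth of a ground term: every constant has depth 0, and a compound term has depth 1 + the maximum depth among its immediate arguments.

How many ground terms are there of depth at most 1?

3

Count level by level. With function symbols h/3, g/2, the terms of depth ≤ k are the 1 constant together with each function applied to depth-≤(k−1) tuples, so N_k = 1 + N_{k-1}^3 + N_{k-1}^2.
N_0 = 1
N_1 = 1 + 1^3 + 1^2 = 3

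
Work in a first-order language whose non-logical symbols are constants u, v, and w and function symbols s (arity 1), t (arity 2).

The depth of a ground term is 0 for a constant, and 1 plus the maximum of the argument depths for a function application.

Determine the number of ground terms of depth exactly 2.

228

If N_k denotes the number of depth-≤k ground terms, the 3 constants give N_0 = 3, and each function symbol of arity r contributes N_{k-1}^r new terms at level k: N_k = 3 + N_{k-1} + N_{k-1}^2.
N_0 = 3
N_1 = 3 + 3 + 3^2 = 15
N_2 = 3 + 15 + 15^2 = 243
Terms of depth exactly 2: N_2 − N_1 = 243 − 15 = 228.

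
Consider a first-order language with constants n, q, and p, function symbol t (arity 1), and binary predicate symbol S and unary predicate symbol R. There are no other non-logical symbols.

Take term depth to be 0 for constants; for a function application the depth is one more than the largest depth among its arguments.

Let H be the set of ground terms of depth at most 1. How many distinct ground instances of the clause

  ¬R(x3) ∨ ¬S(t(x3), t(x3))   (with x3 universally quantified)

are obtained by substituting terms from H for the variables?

Ground terms of depth ≤ 1:
  If N_k denotes the number of depth-≤k ground terms, the 3 constants give N_0 = 3, and each function symbol of arity r contributes N_{k-1}^r new terms at level k: N_k = 3 + N_{k-1}.
  N_0 = 3
  N_1 = 3 + 3 = 6
So there are 6 ground terms available for substitution.
There is 1 variable to instantiate (x3),  occurring in at least one literal, so different choices give different ground instances.
Number of ground instances = 6.

6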